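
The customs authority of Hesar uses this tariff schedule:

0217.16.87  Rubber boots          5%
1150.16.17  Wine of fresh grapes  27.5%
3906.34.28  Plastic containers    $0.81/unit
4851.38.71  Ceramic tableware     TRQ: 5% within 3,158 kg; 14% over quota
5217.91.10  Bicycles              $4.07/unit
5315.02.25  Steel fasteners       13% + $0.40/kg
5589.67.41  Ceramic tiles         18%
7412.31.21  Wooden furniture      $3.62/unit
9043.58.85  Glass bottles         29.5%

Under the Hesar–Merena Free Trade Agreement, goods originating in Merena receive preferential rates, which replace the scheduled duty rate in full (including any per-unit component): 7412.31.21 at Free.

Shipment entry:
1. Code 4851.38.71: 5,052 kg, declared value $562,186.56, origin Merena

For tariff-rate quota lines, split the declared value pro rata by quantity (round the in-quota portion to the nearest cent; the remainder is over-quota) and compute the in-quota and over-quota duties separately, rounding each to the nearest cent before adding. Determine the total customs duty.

$47,078.11

Line 1 (4851.38.71, Merena, 5,052 kg, $562,186.56):
Code 4851.38.71 is under a tariff-rate quota (threshold 3,158 kg). In-quota: 3,158 kg at 5%; over-quota: 1,894 kg at 14%.
Pro-rata value split: in-quota = $562,186.56 × 3,158/5,052 = $351,422.24; over-quota = $562,186.56 − $351,422.24 = $210,764.32.
In-quota duty = $351,422.24 × 5% = $17,571.11. Over-quota duty = $210,764.32 × 14% = $29,507.00.
Line duty = $17,571.11 + $29,507.00 = $47,078.11.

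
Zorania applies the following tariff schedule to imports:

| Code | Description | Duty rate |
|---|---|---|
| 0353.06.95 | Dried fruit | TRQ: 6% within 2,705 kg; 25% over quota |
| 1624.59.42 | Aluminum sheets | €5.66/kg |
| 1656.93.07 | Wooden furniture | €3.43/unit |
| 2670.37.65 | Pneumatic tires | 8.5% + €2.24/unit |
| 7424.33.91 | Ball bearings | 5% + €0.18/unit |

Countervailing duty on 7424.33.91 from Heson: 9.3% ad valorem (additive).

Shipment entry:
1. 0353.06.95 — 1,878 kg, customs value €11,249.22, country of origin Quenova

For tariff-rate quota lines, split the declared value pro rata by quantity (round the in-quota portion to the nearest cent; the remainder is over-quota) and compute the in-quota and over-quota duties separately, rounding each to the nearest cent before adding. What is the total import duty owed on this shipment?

Line 1 (0353.06.95, Quenova, 1,878 kg, €11,249.22):
Code 0353.06.95 is under a tariff-rate quota (threshold 2,705 kg). Quantity 1,878 kg is within the quota, so the in-quota rate 6% applies to the full value.
Duty = €11,249.22 × 6% = €674.95.

€674.95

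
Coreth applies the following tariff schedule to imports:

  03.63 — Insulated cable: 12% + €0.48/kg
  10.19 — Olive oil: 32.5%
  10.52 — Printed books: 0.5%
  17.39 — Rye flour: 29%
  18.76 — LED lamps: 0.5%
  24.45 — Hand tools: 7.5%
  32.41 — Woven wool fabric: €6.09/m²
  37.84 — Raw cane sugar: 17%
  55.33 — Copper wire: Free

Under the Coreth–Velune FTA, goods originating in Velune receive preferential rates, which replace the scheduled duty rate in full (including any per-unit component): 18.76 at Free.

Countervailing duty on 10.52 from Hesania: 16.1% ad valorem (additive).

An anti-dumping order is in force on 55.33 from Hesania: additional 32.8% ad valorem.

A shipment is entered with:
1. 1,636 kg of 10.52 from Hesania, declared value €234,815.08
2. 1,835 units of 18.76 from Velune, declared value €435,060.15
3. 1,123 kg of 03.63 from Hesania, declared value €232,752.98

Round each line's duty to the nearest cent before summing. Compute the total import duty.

€67,448.70

Line 1 (10.52, Hesania, 1,636 kg, €234,815.08):
Base rate for 10.52 is 0.5%.
Additional duty on 10.52 from Hesania: +16.1%. Applied ad valorem rate: 0.5% + 16.1% = 16.6%.
Duty = €234,815.08 × 16.6% = €38,979.30.
Line 2 (18.76, Velune, 1,835 units, €435,060.15):
Base rate for 18.76 is 0.5%.
Origin Velune qualifies under the Coreth–Velune agreement and 18.76 is covered: preferential rate Free applies instead.
Duty = €435,060.15 × 0% = €0.00.
Line 3 (03.63, Hesania, 1,123 kg, €232,752.98):
Base rate for 03.63 is 12% + €0.48/kg.
Duty = €232,752.98 × 12% + 1,123 × €0.48 = €28,469.40.
Total = €38,979.30 + €0.00 + €28,469.40 = €67,448.70.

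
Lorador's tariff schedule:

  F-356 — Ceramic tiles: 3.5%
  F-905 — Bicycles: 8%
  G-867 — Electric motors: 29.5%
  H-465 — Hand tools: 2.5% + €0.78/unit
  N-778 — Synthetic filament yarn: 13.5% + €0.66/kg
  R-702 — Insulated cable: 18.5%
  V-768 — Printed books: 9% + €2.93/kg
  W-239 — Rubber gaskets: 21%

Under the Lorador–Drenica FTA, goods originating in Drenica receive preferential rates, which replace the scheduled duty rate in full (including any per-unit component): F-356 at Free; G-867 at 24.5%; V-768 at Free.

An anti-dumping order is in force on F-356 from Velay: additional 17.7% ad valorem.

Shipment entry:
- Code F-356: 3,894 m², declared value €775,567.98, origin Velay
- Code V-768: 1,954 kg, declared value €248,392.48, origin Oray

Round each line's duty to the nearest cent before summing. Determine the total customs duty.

Line 1 (F-356, Velay, 3,894 m², €775,567.98):
Base rate for F-356 is 3.5%.
F-356 has an FTA preferential rate, but origin Velay is not Drenica; base rate stands.
Additional duty on F-356 from Velay: +17.7%. Applied ad valorem rate: 3.5% + 17.7% = 21.2%.
Duty = €775,567.98 × 21.2% = €164,420.41.
Line 2 (V-768, Oray, 1,954 kg, €248,392.48):
Base rate for V-768 is 9% + €2.93/kg.
V-768 has an FTA preferential rate, but origin Oray is not Drenica; base rate stands.
Duty = €248,392.48 × 9% + 1,954 × €2.93 = €28,080.54.
Total = €164,420.41 + €28,080.54 = €192,500.95.

€192,500.95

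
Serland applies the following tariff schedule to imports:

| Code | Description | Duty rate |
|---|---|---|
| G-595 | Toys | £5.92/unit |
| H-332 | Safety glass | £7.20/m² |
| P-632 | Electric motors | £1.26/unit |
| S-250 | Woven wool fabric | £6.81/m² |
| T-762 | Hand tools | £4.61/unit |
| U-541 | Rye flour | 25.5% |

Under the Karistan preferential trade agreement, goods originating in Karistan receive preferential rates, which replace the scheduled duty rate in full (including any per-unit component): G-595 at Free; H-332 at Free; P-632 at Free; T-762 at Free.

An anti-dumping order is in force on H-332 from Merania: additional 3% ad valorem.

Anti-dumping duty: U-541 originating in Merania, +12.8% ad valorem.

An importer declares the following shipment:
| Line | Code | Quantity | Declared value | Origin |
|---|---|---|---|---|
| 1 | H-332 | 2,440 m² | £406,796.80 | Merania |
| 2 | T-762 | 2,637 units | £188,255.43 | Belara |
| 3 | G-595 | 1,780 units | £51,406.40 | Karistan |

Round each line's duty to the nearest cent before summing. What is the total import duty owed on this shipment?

£41,928.47

Line 1 (H-332, Merania, 2,440 m², £406,796.80):
Base rate for H-332 is £7.20/m².
H-332 has an FTA preferential rate, but origin Merania is not Karistan; base rate stands.
Additional duty on H-332 from Merania: +3% ad valorem. Applied ad valorem rate = 3%.
Duty = £406,796.80 × 3% + 2,440 × £7.20 = £29,771.90.
Line 2 (T-762, Belara, 2,637 units, £188,255.43):
Base rate for T-762 is £4.61/unit.
T-762 has an FTA preferential rate, but origin Belara is not Karistan; base rate stands.
Duty = 2,637 × £4.61 = £12,156.57.
Line 3 (G-595, Karistan, 1,780 units, £51,406.40):
Base rate for G-595 is £5.92/unit.
Origin Karistan qualifies under the Serland–Karistan agreement and G-595 is covered: preferential rate Free applies instead.
Duty = £51,406.40 × 0% = £0.00.
Total = £29,771.90 + £12,156.57 + £0.00 = £41,928.47.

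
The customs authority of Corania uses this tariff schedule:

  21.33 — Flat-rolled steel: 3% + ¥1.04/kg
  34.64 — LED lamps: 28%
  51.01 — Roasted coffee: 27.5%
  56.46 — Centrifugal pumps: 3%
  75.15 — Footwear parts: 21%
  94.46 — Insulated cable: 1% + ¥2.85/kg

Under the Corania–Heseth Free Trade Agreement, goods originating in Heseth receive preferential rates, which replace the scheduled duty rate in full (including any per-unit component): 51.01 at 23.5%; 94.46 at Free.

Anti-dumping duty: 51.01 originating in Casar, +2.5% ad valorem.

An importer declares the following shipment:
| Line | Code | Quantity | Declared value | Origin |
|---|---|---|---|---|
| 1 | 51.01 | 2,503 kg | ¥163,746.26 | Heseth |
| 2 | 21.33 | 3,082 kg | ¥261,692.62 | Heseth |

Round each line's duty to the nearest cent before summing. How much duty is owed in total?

¥49,536.43

Line 1 (51.01, Heseth, 2,503 kg, ¥163,746.26):
Base rate for 51.01 is 27.5%.
Origin Heseth qualifies under the Corania–Heseth agreement and 51.01 is covered: preferential rate 23.5% applies instead.
The additional-duty order on 51.01 targets Casar, not Heseth; it does not apply.
Duty = ¥163,746.26 × 23.5% = ¥38,480.37.
Line 2 (21.33, Heseth, 3,082 kg, ¥261,692.62):
Base rate for 21.33 is 3% + ¥1.04/kg.
Origin Heseth is the FTA partner but 21.33 is not on the preference list; base rate stands.
Duty = ¥261,692.62 × 3% + 3,082 × ¥1.04 = ¥11,056.06.
Total = ¥38,480.37 + ¥11,056.06 = ¥49,536.43.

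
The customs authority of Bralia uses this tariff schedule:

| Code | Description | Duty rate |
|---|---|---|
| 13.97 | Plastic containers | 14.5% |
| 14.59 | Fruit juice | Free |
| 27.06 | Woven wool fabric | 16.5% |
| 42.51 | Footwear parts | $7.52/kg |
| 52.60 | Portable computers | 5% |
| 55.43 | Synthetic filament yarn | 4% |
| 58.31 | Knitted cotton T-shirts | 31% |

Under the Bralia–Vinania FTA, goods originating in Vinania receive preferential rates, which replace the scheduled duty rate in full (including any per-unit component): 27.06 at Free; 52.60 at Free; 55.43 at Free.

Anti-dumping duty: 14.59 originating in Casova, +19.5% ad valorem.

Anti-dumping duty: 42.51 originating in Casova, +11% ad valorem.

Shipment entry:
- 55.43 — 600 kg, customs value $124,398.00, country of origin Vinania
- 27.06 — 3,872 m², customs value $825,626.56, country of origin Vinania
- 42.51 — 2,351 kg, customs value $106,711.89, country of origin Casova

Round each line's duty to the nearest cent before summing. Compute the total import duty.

$29,417.83

Line 1 (55.43, Vinania, 600 kg, $124,398.00):
Base rate for 55.43 is 4%.
Origin Vinania qualifies under the Bralia–Vinania agreement and 55.43 is covered: preferential rate Free applies instead.
Duty = $124,398.00 × 0% = $0.00.
Line 2 (27.06, Vinania, 3,872 m², $825,626.56):
Base rate for 27.06 is 16.5%.
Origin Vinania qualifies under the Bralia–Vinania agreement and 27.06 is covered: preferential rate Free applies instead.
Duty = $825,626.56 × 0% = $0.00.
Line 3 (42.51, Casova, 2,351 kg, $106,711.89):
Base rate for 42.51 is $7.52/kg.
Additional duty on 42.51 from Casova: +11% ad valorem. Applied ad valorem rate = 11%.
Duty = $106,711.89 × 11% + 2,351 × $7.52 = $29,417.83.
Total = $0.00 + $0.00 + $29,417.83 = $29,417.83.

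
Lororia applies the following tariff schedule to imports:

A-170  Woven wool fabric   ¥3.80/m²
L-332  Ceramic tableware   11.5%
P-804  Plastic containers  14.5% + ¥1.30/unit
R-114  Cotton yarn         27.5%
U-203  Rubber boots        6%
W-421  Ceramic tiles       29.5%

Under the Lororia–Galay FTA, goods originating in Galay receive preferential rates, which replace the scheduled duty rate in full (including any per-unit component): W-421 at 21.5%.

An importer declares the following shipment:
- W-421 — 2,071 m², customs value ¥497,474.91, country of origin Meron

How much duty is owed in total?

¥146,755.10

Line 1 (W-421, Meron, 2,071 m², ¥497,474.91):
Base rate for W-421 is 29.5%.
W-421 has an FTA preferential rate, but origin Meron is not Galay; base rate stands.
Duty = ¥497,474.91 × 29.5% = ¥146,755.10.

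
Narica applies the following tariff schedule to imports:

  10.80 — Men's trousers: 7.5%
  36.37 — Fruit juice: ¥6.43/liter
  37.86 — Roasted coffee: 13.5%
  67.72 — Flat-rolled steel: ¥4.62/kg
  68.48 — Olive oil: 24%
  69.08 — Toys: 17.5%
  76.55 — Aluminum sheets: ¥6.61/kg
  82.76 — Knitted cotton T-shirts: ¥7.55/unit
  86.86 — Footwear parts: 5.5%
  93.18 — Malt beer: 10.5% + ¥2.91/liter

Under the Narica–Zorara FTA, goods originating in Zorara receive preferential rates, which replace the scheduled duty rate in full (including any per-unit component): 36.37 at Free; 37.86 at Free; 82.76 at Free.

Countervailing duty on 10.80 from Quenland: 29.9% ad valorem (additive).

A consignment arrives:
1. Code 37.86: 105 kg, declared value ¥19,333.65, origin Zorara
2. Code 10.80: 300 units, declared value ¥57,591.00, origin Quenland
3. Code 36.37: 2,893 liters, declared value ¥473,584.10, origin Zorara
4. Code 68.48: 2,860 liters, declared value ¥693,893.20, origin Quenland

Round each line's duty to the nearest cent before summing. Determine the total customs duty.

Line 1 (37.86, Zorara, 105 kg, ¥19,333.65):
Base rate for 37.86 is 13.5%.
Origin Zorara qualifies under the Narica–Zorara agreement and 37.86 is covered: preferential rate Free applies instead.
Duty = ¥19,333.65 × 0% = ¥0.00.
Line 2 (10.80, Quenland, 300 units, ¥57,591.00):
Base rate for 10.80 is 7.5%.
Additional duty on 10.80 from Quenland: +29.9%. Applied ad valorem rate: 7.5% + 29.9% = 37.4%.
Duty = ¥57,591.00 × 37.4% = ¥21,539.03.
Line 3 (36.37, Zorara, 2,893 liters, ¥473,584.10):
Base rate for 36.37 is ¥6.43/liter.
Origin Zorara qualifies under the Narica–Zorara agreement and 36.37 is covered: preferential rate Free applies instead.
Duty = ¥473,584.10 × 0% = ¥0.00.
Line 4 (68.48, Quenland, 2,860 liters, ¥693,893.20):
Base rate for 68.48 is 24%.
Duty = ¥693,893.20 × 24% = ¥166,534.37.
Total = ¥0.00 + ¥21,539.03 + ¥0.00 + ¥166,534.37 = ¥188,073.40.

¥188,073.40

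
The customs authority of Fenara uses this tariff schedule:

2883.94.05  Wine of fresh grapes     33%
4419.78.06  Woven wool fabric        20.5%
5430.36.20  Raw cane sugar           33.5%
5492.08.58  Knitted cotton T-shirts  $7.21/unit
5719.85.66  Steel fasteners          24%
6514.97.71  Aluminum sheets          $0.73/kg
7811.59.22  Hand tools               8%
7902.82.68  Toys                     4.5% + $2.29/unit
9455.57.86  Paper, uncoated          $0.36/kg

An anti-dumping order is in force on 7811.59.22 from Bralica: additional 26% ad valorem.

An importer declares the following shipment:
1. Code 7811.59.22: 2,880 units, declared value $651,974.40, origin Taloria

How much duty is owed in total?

$52,157.95

Line 1 (7811.59.22, Taloria, 2,880 units, $651,974.40):
Base rate for 7811.59.22 is 8%.
The additional-duty order on 7811.59.22 targets Bralica, not Taloria; it does not apply.
Duty = $651,974.40 × 8% = $52,157.95.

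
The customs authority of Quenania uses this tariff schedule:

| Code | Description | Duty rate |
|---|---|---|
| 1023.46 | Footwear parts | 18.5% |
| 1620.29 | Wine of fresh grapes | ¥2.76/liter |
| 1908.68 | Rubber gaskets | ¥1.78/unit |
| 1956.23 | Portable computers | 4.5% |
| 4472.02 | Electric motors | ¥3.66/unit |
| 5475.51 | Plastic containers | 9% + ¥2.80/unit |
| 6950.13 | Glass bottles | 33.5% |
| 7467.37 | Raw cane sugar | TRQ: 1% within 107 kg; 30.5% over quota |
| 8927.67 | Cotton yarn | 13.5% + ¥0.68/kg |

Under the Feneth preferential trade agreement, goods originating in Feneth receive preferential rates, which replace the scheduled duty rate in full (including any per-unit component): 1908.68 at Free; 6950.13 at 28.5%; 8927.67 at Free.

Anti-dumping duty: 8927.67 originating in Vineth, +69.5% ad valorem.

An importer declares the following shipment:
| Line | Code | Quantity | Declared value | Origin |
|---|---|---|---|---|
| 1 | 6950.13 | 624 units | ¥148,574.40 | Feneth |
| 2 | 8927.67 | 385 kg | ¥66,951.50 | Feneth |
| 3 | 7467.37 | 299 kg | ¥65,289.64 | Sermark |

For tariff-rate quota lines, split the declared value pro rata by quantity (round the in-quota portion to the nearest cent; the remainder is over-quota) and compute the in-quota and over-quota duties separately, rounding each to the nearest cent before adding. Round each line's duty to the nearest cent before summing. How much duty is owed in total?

Line 1 (6950.13, Feneth, 624 units, ¥148,574.40):
Base rate for 6950.13 is 33.5%.
Origin Feneth qualifies under the Quenania–Feneth agreement and 6950.13 is covered: preferential rate 28.5% applies instead.
Duty = ¥148,574.40 × 28.5% = ¥42,343.70.
Line 2 (8927.67, Feneth, 385 kg, ¥66,951.50):
Base rate for 8927.67 is 13.5% + ¥0.68/kg.
Origin Feneth qualifies under the Quenania–Feneth agreement and 8927.67 is covered: preferential rate Free applies instead.
The additional-duty order on 8927.67 targets Vineth, not Feneth; it does not apply.
Duty = ¥66,951.50 × 0% = ¥0.00.
Line 3 (7467.37, Sermark, 299 kg, ¥65,289.64):
Code 7467.37 is under a tariff-rate quota (threshold 107 kg). In-quota: 107 kg at 1%; over-quota: 192 kg at 30.5%.
Pro-rata value split: in-quota = ¥65,289.64 × 107/299 = ¥23,364.52; over-quota = ¥65,289.64 − ¥23,364.52 = ¥41,925.12.
In-quota duty = ¥23,364.52 × 1% = ¥233.65. Over-quota duty = ¥41,925.12 × 30.5% = ¥12,787.16.
Line duty = ¥233.65 + ¥12,787.16 = ¥13,020.81.
Total = ¥42,343.70 + ¥0.00 + ¥13,020.81 = ¥55,364.51.

¥55,364.51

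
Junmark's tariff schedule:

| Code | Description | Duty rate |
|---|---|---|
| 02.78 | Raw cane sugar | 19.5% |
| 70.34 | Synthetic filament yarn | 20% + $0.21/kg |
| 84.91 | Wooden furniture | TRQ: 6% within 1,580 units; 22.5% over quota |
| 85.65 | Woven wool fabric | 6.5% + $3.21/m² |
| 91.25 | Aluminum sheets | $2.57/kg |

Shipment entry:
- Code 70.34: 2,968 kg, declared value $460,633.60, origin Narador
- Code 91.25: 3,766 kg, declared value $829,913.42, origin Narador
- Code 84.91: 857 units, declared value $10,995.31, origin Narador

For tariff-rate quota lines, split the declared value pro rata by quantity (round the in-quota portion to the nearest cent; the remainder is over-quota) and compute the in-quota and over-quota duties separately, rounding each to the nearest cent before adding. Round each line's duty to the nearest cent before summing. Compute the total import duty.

$103,088.34

Line 1 (70.34, Narador, 2,968 kg, $460,633.60):
Base rate for 70.34 is 20% + $0.21/kg.
Duty = $460,633.60 × 20% + 2,968 × $0.21 = $92,750.00.
Line 2 (91.25, Narador, 3,766 kg, $829,913.42):
Base rate for 91.25 is $2.57/kg.
Duty = 3,766 × $2.57 = $9,678.62.
Line 3 (84.91, Narador, 857 units, $10,995.31):
Code 84.91 is under a tariff-rate quota (threshold 1,580 units). Quantity 857 units is within the quota, so the in-quota rate 6% applies to the full value.
Duty = $10,995.31 × 6% = $659.72.
Total = $92,750.00 + $9,678.62 + $659.72 = $103,088.34.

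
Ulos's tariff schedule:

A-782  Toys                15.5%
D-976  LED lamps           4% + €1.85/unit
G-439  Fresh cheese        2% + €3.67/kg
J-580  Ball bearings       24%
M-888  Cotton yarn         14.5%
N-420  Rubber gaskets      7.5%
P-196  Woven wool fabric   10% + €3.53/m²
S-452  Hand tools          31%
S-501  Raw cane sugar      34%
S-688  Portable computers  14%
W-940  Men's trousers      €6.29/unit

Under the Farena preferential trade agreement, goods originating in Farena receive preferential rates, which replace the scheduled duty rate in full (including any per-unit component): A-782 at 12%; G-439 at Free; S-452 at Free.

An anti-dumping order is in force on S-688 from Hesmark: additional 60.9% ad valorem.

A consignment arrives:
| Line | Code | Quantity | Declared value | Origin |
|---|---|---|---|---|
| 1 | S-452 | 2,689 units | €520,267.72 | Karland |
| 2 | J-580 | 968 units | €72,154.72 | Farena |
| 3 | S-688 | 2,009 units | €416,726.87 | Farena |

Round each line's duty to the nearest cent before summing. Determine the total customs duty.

€236,941.88

Line 1 (S-452, Karland, 2,689 units, €520,267.72):
Base rate for S-452 is 31%.
S-452 has an FTA preferential rate, but origin Karland is not Farena; base rate stands.
Duty = €520,267.72 × 31% = €161,282.99.
Line 2 (J-580, Farena, 968 units, €72,154.72):
Base rate for J-580 is 24%.
Origin Farena is the FTA partner but J-580 is not on the preference list; base rate stands.
Duty = €72,154.72 × 24% = €17,317.13.
Line 3 (S-688, Farena, 2,009 units, €416,726.87):
Base rate for S-688 is 14%.
Origin Farena is the FTA partner but S-688 is not on the preference list; base rate stands.
The additional-duty order on S-688 targets Hesmark, not Farena; it does not apply.
Duty = €416,726.87 × 14% = €58,341.76.
Total = €161,282.99 + €17,317.13 + €58,341.76 = €236,941.88.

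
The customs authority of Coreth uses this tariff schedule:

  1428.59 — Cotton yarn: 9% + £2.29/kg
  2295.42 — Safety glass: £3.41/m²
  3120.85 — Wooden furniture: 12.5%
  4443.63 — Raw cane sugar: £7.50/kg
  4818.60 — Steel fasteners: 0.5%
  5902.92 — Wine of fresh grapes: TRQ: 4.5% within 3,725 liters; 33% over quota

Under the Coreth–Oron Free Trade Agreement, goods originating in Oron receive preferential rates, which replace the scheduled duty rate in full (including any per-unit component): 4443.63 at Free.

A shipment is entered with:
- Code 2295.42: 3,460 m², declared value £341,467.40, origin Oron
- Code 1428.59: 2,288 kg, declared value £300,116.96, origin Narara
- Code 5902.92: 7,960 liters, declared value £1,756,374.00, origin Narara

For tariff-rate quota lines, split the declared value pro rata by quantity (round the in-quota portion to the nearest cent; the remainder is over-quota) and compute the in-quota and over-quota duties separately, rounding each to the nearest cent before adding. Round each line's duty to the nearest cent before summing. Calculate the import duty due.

£389,404.52

Line 1 (2295.42, Oron, 3,460 m², £341,467.40):
Base rate for 2295.42 is £3.41/m².
Origin Oron is the FTA partner but 2295.42 is not on the preference list; base rate stands.
Duty = 3,460 × £3.41 = £11,798.60.
Line 2 (1428.59, Narara, 2,288 kg, £300,116.96):
Base rate for 1428.59 is 9% + £2.29/kg.
Duty = £300,116.96 × 9% + 2,288 × £2.29 = £32,250.05.
Line 3 (5902.92, Narara, 7,960 liters, £1,756,374.00):
Code 5902.92 is under a tariff-rate quota (threshold 3,725 liters). In-quota: 3,725 liters at 4.5%; over-quota: 4,235 liters at 33%.
Pro-rata value split: in-quota = £1,756,374.00 × 3,725/7,960 = £821,921.25; over-quota = £1,756,374.00 − £821,921.25 = £934,452.75.
In-quota duty = £821,921.25 × 4.5% = £36,986.46. Over-quota duty = £934,452.75 × 33% = £308,369.41.
Line duty = £36,986.46 + £308,369.41 = £345,355.87.
Total = £11,798.60 + £32,250.05 + £345,355.87 = £389,404.52.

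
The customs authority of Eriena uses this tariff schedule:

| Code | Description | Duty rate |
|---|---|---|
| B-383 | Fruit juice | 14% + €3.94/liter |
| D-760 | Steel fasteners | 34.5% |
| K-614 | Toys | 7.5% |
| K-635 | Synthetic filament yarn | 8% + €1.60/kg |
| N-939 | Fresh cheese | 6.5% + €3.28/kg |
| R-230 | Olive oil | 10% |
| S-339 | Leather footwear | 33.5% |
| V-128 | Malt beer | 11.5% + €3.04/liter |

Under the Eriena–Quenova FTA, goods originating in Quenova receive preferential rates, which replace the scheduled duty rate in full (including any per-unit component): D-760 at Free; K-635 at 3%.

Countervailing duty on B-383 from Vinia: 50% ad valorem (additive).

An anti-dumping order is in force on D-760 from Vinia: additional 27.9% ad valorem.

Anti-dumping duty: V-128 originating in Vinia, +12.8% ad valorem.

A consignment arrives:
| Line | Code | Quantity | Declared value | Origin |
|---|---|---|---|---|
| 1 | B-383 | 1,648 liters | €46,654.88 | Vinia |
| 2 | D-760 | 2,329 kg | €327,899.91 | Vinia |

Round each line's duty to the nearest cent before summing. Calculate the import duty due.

€240,961.78

Line 1 (B-383, Vinia, 1,648 liters, €46,654.88):
Base rate for B-383 is 14% + €3.94/liter.
Additional duty on B-383 from Vinia: +50%. Applied ad valorem rate: 14% + 50% = 64%.
Duty = €46,654.88 × 64% + 1,648 × €3.94 = €36,352.24.
Line 2 (D-760, Vinia, 2,329 kg, €327,899.91):
Base rate for D-760 is 34.5%.
D-760 has an FTA preferential rate, but origin Vinia is not Quenova; base rate stands.
Additional duty on D-760 from Vinia: +27.9%. Applied ad valorem rate: 34.5% + 27.9% = 62.4%.
Duty = €327,899.91 × 62.4% = €204,609.54.
Total = €36,352.24 + €204,609.54 = €240,961.78.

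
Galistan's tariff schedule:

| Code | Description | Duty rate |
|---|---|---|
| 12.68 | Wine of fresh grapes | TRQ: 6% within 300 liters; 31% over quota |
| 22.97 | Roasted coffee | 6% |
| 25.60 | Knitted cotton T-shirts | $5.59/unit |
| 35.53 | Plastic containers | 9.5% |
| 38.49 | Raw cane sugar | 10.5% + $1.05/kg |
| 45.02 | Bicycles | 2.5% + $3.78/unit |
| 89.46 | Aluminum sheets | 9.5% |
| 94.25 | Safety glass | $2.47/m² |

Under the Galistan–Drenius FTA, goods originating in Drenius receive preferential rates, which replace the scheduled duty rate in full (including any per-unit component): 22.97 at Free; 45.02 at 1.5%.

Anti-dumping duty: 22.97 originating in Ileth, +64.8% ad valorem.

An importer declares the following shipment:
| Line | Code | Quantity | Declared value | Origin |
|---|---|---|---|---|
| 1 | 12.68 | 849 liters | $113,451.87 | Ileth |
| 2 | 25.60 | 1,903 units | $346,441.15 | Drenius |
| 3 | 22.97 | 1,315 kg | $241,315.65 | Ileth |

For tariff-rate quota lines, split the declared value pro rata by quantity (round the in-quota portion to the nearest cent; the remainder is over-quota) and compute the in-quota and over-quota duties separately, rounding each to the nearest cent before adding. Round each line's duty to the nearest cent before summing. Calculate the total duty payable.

Line 1 (12.68, Ileth, 849 liters, $113,451.87):
Code 12.68 is under a tariff-rate quota (threshold 300 liters). In-quota: 300 liters at 6%; over-quota: 549 liters at 31%.
Pro-rata value split: in-quota = $113,451.87 × 300/849 = $40,089.00; over-quota = $113,451.87 − $40,089.00 = $73,362.87.
In-quota duty = $40,089.00 × 6% = $2,405.34. Over-quota duty = $73,362.87 × 31% = $22,742.49.
Line duty = $2,405.34 + $22,742.49 = $25,147.83.
Line 2 (25.60, Drenius, 1,903 units, $346,441.15):
Base rate for 25.60 is $5.59/unit.
Origin Drenius is the FTA partner but 25.60 is not on the preference list; base rate stands.
Duty = 1,903 × $5.59 = $10,637.77.
Line 3 (22.97, Ileth, 1,315 kg, $241,315.65):
Base rate for 22.97 is 6%.
22.97 has an FTA preferential rate, but origin Ileth is not Drenius; base rate stands.
Additional duty on 22.97 from Ileth: +64.8%. Applied ad valorem rate: 6% + 64.8% = 70.8%.
Duty = $241,315.65 × 70.8% = $170,851.48.
Total = $25,147.83 + $10,637.77 + $170,851.48 = $206,637.08.

$206,637.08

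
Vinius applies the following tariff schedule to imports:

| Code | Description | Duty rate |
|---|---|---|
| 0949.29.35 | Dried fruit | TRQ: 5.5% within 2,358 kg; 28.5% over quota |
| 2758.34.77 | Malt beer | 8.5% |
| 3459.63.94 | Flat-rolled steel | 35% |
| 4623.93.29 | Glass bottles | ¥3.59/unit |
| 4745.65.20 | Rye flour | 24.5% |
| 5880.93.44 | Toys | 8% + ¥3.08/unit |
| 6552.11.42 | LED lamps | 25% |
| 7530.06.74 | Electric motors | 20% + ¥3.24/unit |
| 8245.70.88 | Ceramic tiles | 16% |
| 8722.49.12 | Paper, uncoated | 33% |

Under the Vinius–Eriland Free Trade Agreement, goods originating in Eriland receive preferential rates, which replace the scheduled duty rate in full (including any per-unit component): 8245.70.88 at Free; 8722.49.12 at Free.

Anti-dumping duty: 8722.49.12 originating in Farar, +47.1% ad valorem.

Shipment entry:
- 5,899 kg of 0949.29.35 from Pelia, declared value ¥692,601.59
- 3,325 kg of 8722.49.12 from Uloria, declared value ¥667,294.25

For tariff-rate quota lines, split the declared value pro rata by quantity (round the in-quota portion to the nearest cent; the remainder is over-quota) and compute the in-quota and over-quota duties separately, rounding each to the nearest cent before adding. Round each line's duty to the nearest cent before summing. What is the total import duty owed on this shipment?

Line 1 (0949.29.35, Pelia, 5,899 kg, ¥692,601.59):
Code 0949.29.35 is under a tariff-rate quota (threshold 2,358 kg). In-quota: 2,358 kg at 5.5%; over-quota: 3,541 kg at 28.5%.
Pro-rata value split: in-quota = ¥692,601.59 × 2,358/5,899 = ¥276,852.78; over-quota = ¥692,601.59 − ¥276,852.78 = ¥415,748.81.
In-quota duty = ¥276,852.78 × 5.5% = ¥15,226.90. Over-quota duty = ¥415,748.81 × 28.5% = ¥118,488.41.
Line duty = ¥15,226.90 + ¥118,488.41 = ¥133,715.31.
Line 2 (8722.49.12, Uloria, 3,325 kg, ¥667,294.25):
Base rate for 8722.49.12 is 33%.
8722.49.12 has an FTA preferential rate, but origin Uloria is not Eriland; base rate stands.
The additional-duty order on 8722.49.12 targets Farar, not Uloria; it does not apply.
Duty = ¥667,294.25 × 33% = ¥220,207.10.
Total = ¥133,715.31 + ¥220,207.10 = ¥353,922.41.

¥353,922.41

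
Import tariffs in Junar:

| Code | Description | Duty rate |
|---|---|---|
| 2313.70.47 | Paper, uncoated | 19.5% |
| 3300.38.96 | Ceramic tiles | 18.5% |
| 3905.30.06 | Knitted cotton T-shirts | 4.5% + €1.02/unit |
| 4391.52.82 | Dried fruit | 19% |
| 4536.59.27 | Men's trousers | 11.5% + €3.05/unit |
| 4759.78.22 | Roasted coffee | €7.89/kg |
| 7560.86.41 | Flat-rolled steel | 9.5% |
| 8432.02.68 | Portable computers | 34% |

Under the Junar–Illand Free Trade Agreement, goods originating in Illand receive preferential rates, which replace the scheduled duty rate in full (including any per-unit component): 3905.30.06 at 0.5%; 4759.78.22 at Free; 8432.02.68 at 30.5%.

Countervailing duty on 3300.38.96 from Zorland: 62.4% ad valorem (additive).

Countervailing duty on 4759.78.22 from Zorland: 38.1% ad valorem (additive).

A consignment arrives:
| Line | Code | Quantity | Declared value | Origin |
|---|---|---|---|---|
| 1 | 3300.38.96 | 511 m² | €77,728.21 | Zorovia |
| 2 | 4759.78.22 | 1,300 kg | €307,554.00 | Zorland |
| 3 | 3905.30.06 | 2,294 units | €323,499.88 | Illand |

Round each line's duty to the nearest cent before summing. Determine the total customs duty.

€143,432.29

Line 1 (3300.38.96, Zorovia, 511 m², €77,728.21):
Base rate for 3300.38.96 is 18.5%.
The additional-duty order on 3300.38.96 targets Zorland, not Zorovia; it does not apply.
Duty = €77,728.21 × 18.5% = €14,379.72.
Line 2 (4759.78.22, Zorland, 1,300 kg, €307,554.00):
Base rate for 4759.78.22 is €7.89/kg.
4759.78.22 has an FTA preferential rate, but origin Zorland is not Illand; base rate stands.
Additional duty on 4759.78.22 from Zorland: +38.1% ad valorem. Applied ad valorem rate = 38.1%.
Duty = €307,554.00 × 38.1% + 1,300 × €7.89 = €127,435.07.
Line 3 (3905.30.06, Illand, 2,294 units, €323,499.88):
Base rate for 3905.30.06 is 4.5% + €1.02/unit.
Origin Illand qualifies under the Junar–Illand agreement and 3905.30.06 is covered: preferential rate 0.5% applies instead.
Duty = €323,499.88 × 0.5% = €1,617.50.
Total = €14,379.72 + €127,435.07 + €1,617.50 = €143,432.29.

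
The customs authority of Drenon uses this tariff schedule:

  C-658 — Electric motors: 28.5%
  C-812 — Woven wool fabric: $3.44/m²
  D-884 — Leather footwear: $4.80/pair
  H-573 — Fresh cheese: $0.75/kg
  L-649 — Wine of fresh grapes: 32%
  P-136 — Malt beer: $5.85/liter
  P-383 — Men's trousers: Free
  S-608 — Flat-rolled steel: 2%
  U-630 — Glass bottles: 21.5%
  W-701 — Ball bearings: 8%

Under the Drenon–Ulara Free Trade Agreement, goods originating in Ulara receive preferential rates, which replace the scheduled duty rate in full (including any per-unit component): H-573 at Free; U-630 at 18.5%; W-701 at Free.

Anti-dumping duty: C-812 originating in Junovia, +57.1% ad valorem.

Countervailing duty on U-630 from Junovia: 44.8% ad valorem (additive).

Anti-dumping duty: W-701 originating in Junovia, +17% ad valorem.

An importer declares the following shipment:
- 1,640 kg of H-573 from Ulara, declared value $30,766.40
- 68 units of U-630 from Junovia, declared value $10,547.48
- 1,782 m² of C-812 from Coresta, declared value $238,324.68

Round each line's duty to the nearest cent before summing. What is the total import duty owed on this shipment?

Line 1 (H-573, Ulara, 1,640 kg, $30,766.40):
Base rate for H-573 is $0.75/kg.
Origin Ulara qualifies under the Drenon–Ulara agreement and H-573 is covered: preferential rate Free applies instead.
Duty = $30,766.40 × 0% = $0.00.
Line 2 (U-630, Junovia, 68 units, $10,547.48):
Base rate for U-630 is 21.5%.
U-630 has an FTA preferential rate, but origin Junovia is not Ulara; base rate stands.
Additional duty on U-630 from Junovia: +44.8%. Applied ad valorem rate: 21.5% + 44.8% = 66.3%.
Duty = $10,547.48 × 66.3% = $6,992.98.
Line 3 (C-812, Coresta, 1,782 m², $238,324.68):
Base rate for C-812 is $3.44/m².
The additional-duty order on C-812 targets Junovia, not Coresta; it does not apply.
Duty = 1,782 × $3.44 = $6,130.08.
Total = $0.00 + $6,992.98 + $6,130.08 = $13,123.06.

$13,123.06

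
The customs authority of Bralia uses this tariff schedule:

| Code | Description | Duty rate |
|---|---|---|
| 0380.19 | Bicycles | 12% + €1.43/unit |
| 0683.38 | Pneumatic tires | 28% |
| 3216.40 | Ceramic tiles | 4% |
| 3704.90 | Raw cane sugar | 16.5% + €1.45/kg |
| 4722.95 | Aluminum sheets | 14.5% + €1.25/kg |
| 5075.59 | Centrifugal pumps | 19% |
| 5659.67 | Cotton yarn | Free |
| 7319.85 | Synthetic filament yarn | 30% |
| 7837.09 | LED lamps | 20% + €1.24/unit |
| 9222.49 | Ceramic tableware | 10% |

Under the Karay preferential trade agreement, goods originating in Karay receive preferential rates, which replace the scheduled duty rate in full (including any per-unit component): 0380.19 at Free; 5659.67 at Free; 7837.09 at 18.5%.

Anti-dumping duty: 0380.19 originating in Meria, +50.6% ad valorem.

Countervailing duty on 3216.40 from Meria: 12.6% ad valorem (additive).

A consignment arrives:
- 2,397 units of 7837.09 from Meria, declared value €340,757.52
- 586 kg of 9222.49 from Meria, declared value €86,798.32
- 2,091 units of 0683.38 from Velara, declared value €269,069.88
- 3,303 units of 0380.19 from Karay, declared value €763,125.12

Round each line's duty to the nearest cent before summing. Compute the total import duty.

€155,143.18

Line 1 (7837.09, Meria, 2,397 units, €340,757.52):
Base rate for 7837.09 is 20% + €1.24/unit.
7837.09 has an FTA preferential rate, but origin Meria is not Karay; base rate stands.
Duty = €340,757.52 × 20% + 2,397 × €1.24 = €71,123.78.
Line 2 (9222.49, Meria, 586 kg, €86,798.32):
Base rate for 9222.49 is 10%.
Duty = €86,798.32 × 10% = €8,679.83.
Line 3 (0683.38, Velara, 2,091 units, €269,069.88):
Base rate for 0683.38 is 28%.
Duty = €269,069.88 × 28% = €75,339.57.
Line 4 (0380.19, Karay, 3,303 units, €763,125.12):
Base rate for 0380.19 is 12% + €1.43/unit.
Origin Karay qualifies under the Bralia–Karay agreement and 0380.19 is covered: preferential rate Free applies instead.
The additional-duty order on 0380.19 targets Meria, not Karay; it does not apply.
Duty = €763,125.12 × 0% = €0.00.
Total = €71,123.78 + €8,679.83 + €75,339.57 + €0.00 = €155,143.18.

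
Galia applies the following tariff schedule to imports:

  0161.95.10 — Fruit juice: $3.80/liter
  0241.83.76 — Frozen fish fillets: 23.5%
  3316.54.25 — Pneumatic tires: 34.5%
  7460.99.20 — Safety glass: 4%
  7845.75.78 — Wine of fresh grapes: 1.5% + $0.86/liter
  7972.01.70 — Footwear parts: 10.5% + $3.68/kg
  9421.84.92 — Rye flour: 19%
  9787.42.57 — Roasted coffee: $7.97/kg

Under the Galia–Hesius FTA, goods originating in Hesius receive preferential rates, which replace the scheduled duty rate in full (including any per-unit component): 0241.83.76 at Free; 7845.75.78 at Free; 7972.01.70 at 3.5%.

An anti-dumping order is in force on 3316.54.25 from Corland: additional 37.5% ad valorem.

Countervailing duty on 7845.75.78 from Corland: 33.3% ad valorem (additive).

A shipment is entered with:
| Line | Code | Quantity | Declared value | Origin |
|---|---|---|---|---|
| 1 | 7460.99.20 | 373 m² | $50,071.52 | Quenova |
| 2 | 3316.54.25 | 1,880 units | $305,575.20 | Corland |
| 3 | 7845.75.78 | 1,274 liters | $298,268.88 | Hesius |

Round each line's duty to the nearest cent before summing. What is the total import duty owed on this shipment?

Line 1 (7460.99.20, Quenova, 373 m², $50,071.52):
Base rate for 7460.99.20 is 4%.
Duty = $50,071.52 × 4% = $2,002.86.
Line 2 (3316.54.25, Corland, 1,880 units, $305,575.20):
Base rate for 3316.54.25 is 34.5%.
Additional duty on 3316.54.25 from Corland: +37.5%. Applied ad valorem rate: 34.5% + 37.5% = 72%.
Duty = $305,575.20 × 72% = $220,014.14.
Line 3 (7845.75.78, Hesius, 1,274 liters, $298,268.88):
Base rate for 7845.75.78 is 1.5% + $0.86/liter.
Origin Hesius qualifies under the Galia–Hesius agreement and 7845.75.78 is covered: preferential rate Free applies instead.
The additional-duty order on 7845.75.78 targets Corland, not Hesius; it does not apply.
Duty = $298,268.88 × 0% = $0.00.
Total = $2,002.86 + $220,014.14 + $0.00 = $222,017.00.

$222,017.00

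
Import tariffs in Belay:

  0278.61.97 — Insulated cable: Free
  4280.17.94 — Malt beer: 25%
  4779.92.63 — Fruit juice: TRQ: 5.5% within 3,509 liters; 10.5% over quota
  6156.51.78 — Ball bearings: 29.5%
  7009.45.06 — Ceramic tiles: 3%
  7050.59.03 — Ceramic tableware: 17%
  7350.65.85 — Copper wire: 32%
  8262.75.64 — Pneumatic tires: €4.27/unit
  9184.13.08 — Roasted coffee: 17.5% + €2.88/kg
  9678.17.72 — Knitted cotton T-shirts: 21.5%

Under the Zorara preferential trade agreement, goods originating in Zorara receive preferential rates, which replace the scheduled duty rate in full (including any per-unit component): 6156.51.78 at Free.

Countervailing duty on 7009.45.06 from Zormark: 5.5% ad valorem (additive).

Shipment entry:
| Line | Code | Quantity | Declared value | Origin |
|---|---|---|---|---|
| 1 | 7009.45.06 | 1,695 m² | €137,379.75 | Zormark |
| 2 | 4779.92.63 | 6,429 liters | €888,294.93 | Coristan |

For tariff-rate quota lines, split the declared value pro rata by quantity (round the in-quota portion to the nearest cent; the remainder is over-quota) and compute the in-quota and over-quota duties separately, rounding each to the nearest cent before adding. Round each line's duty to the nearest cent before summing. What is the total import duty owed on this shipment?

€80,706.32

Line 1 (7009.45.06, Zormark, 1,695 m², €137,379.75):
Base rate for 7009.45.06 is 3%.
Additional duty on 7009.45.06 from Zormark: +5.5%. Applied ad valorem rate: 3% + 5.5% = 8.5%.
Duty = €137,379.75 × 8.5% = €11,677.28.
Line 2 (4779.92.63, Coristan, 6,429 liters, €888,294.93):
Code 4779.92.63 is under a tariff-rate quota (threshold 3,509 liters). In-quota: 3,509 liters at 5.5%; over-quota: 2,920 liters at 10.5%.
Pro-rata value split: in-quota = €888,294.93 × 3,509/6,429 = €484,838.53; over-quota = €888,294.93 − €484,838.53 = €403,456.40.
In-quota duty = €484,838.53 × 5.5% = €26,666.12. Over-quota duty = €403,456.40 × 10.5% = €42,362.92.
Line duty = €26,666.12 + €42,362.92 = €69,029.04.
Total = €11,677.28 + €69,029.04 = €80,706.32.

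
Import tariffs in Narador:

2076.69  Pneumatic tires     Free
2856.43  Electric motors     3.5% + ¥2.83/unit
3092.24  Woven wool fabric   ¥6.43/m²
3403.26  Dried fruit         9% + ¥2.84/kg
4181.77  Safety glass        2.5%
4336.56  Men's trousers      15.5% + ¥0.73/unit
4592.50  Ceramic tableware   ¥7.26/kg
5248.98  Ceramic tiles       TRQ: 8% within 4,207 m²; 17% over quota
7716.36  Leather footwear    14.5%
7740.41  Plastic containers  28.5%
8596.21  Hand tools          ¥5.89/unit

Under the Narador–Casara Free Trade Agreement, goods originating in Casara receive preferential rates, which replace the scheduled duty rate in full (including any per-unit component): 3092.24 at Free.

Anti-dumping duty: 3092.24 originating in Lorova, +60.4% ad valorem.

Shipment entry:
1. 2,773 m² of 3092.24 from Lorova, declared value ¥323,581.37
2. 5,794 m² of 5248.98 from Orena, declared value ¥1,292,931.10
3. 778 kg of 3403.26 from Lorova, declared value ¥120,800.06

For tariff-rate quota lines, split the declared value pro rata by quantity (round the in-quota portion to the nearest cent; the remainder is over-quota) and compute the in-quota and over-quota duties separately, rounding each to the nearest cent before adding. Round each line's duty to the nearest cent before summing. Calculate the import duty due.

¥361,662.07

Line 1 (3092.24, Lorova, 2,773 m², ¥323,581.37):
Base rate for 3092.24 is ¥6.43/m².
3092.24 has an FTA preferential rate, but origin Lorova is not Casara; base rate stands.
Additional duty on 3092.24 from Lorova: +60.4% ad valorem. Applied ad valorem rate = 60.4%.
Duty = ¥323,581.37 × 60.4% + 2,773 × ¥6.43 = ¥213,273.54.
Line 2 (5248.98, Orena, 5,794 m², ¥1,292,931.10):
Code 5248.98 is under a tariff-rate quota (threshold 4,207 m²). In-quota: 4,207 m² at 8%; over-quota: 1,587 m² at 17%.
Pro-rata value split: in-quota = ¥1,292,931.10 × 4,207/5,794 = ¥938,792.05; over-quota = ¥1,292,931.10 − ¥938,792.05 = ¥354,139.05.
In-quota duty = ¥938,792.05 × 8% = ¥75,103.36. Over-quota duty = ¥354,139.05 × 17% = ¥60,203.64.
Line duty = ¥75,103.36 + ¥60,203.64 = ¥135,307.00.
Line 3 (3403.26, Lorova, 778 kg, ¥120,800.06):
Base rate for 3403.26 is 9% + ¥2.84/kg.
Duty = ¥120,800.06 × 9% + 778 × ¥2.84 = ¥13,081.53.
Total = ¥213,273.54 + ¥135,307.00 + ¥13,081.53 = ¥361,662.07.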